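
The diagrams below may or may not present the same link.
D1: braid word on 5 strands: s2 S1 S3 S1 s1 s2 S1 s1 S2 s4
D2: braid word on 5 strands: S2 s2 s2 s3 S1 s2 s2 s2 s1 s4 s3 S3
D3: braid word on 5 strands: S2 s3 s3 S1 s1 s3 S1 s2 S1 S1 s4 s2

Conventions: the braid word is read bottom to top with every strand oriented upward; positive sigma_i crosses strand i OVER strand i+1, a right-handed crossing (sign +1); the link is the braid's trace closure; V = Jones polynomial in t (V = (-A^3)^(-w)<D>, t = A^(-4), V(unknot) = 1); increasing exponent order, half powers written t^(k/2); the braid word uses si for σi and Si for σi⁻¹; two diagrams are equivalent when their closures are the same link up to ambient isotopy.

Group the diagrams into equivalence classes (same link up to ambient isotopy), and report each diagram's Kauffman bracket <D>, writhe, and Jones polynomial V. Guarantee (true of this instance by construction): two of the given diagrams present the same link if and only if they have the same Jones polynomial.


equivalence classes: {D1} | {D2} | {D3}
D1 (bracket 1; 10 crossings at w = 0): V = 1
V(D2) = t + t^3 - t^4  (w +6, c 12, <D> = -A^2 + A^6 + A^14)
V(D3) = -t^-3 + t^-2 - t^-1 + 3 - t + t^2 - t^3  [12 crossings, <D> = -A^-6 + A^-2 - A^2 + 3A^6 - A^10 + A^14 - A^18, w = +2]
key observation: 3 classes among 3 diagrams; unequal V(t) rules out equality


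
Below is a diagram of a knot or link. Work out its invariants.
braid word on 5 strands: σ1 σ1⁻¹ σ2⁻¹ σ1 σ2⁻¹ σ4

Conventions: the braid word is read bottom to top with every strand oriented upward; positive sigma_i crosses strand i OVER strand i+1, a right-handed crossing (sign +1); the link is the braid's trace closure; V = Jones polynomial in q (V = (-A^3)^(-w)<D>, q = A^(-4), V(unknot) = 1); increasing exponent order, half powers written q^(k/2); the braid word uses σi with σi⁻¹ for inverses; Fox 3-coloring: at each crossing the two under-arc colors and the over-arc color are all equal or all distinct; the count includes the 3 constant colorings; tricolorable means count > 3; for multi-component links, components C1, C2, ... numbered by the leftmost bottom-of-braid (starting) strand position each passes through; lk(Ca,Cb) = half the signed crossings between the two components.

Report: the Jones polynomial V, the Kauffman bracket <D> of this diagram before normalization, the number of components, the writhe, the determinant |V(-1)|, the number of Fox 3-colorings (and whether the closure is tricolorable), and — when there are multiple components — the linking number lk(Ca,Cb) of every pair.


V = q^-3 + q^-2 + q^-1 + 1
<D> = 1 + A^4 + A^8 + A^12 (w = 0)
3 components over 6 crossings, w = 0
lk(C1,C2): -1
lk(C1,C3) = 0
linking number lk(C2,C3) = 0
9 Fox colorings among 3^6, |V(-1)| = 0: tricolorable
why: w = 0 (over 6 crossings) is diagram-only; (-A^3)^(0) removes it from V


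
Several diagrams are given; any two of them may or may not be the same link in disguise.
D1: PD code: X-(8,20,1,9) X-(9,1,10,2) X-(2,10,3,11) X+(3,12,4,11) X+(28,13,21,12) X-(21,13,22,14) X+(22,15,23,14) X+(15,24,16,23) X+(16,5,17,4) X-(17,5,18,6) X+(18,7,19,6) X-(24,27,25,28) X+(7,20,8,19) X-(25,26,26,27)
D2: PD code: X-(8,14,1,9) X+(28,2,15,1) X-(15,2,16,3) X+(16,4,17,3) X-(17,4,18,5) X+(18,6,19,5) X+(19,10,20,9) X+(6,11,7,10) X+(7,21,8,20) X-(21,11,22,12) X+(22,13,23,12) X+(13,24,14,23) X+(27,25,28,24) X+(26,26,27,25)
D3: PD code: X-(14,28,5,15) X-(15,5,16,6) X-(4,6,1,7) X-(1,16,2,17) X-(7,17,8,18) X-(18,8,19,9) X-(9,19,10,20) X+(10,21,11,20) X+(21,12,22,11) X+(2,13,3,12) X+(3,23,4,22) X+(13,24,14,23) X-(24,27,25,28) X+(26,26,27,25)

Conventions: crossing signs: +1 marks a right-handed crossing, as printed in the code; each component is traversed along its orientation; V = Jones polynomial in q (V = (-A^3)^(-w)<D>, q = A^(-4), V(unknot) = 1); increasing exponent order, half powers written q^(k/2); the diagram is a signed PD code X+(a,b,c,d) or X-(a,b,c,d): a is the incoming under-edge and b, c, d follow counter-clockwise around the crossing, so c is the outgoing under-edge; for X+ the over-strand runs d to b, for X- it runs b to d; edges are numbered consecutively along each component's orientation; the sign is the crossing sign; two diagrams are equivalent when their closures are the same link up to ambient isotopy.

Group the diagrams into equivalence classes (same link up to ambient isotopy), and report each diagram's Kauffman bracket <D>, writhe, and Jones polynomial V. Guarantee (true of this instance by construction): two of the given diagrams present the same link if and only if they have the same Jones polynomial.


equivalence classes: {D1} | {D2} | {D3}
D1 (bracket A^-12 + A^-8 + A^-4 + 1; 14 crossings at w = 0): V = 1 + q + q^2 + q^3
D2 (bracket A^-2 + 2A^6 + A^14; 14 crossings at w = +6): V = q + 2q^3 + q^5
V(D3) = q^-3 + q^-2 + q^-1 + 1  (w -2, c 14, <D> = A^-6 + A^-2 + A^2 + A^6)
observation: 3 classes among 3 diagrams; unequal V(q) rules out equality


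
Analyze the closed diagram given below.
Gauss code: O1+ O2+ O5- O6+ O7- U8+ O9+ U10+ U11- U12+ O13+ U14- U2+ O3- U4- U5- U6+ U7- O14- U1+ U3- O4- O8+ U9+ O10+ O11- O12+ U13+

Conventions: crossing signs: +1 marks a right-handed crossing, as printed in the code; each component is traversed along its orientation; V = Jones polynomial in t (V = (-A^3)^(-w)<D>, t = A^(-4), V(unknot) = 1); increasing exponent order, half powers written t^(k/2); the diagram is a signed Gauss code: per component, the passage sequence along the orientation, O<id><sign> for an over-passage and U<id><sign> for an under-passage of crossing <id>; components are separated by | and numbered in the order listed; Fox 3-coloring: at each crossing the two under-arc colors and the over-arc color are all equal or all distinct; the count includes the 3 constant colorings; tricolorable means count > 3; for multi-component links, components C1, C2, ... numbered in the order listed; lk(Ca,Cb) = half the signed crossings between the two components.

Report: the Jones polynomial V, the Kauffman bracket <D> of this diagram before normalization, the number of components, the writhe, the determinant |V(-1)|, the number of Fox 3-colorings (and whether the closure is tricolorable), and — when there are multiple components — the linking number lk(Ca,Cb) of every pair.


Jones polynomial: V(t) = -t^-2 + t^-1 - 1 + 3t - 2t^2 + 3t^3 - 2t^4 + t^5 - t^6
<D> = -A^-18 + A^-14 - 2A^-10 + 3A^-6 - 2A^-2 + 3A^2 - A^6 + A^10 - A^14; writhe +2
components 1, writhe +2 (14 crossings)
3-colorings: 9 of 3^14, det 15 — tricolorable
note: det 15 = |V(-1)|; divisible by 3, so tricolorable


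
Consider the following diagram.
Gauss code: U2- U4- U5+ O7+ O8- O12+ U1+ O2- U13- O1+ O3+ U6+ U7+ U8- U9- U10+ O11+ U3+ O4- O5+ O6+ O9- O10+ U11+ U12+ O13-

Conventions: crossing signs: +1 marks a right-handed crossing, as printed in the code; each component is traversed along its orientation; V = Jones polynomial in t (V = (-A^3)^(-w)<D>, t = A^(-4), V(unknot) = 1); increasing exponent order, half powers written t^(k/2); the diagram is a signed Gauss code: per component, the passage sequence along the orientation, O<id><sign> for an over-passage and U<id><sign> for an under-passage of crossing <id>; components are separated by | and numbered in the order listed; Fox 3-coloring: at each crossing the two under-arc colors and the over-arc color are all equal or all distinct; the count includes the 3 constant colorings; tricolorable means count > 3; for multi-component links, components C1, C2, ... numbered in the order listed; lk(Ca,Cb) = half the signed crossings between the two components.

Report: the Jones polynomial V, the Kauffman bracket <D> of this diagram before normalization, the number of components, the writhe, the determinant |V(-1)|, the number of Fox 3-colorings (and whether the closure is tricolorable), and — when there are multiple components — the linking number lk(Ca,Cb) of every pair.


V = t^-1 - 1 + 2t - 3t^2 + 3t^3 - 2t^4 + 2t^5 - t^6
<D> = A^-15 - 2A^-11 + 2A^-7 - 3A^-3 + 3A - 2A^5 + A^9 - A^13 (w = +3)
1 component over 13 crossings, w = +3
9 Fox colorings among 3^13, |V(-1)| = 15: tricolorable
why: the span of V is 7, forcing >= 7 crossings in any diagram


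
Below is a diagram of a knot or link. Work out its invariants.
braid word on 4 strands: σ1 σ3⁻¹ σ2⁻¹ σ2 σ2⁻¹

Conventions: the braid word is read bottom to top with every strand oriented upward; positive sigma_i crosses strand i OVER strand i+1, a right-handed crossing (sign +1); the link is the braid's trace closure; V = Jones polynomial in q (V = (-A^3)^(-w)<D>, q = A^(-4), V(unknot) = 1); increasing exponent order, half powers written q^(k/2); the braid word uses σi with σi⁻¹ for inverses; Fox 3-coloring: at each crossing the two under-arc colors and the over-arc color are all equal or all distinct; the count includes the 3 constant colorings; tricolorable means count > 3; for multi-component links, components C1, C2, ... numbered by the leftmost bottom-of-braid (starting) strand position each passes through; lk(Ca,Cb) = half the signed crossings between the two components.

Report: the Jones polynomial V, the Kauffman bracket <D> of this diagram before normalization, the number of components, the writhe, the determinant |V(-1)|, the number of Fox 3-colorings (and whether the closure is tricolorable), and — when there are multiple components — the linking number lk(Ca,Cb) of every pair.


V(q) = 1
bracket: -A^-3, w = -1
1 component, writhe -1, over 5 crossings
det 1, colorings 3 of 3^5 — not tricolorable
observation: w = -1 shifts under R1 moves; the (-A^3)^(1) factor cancels that in V


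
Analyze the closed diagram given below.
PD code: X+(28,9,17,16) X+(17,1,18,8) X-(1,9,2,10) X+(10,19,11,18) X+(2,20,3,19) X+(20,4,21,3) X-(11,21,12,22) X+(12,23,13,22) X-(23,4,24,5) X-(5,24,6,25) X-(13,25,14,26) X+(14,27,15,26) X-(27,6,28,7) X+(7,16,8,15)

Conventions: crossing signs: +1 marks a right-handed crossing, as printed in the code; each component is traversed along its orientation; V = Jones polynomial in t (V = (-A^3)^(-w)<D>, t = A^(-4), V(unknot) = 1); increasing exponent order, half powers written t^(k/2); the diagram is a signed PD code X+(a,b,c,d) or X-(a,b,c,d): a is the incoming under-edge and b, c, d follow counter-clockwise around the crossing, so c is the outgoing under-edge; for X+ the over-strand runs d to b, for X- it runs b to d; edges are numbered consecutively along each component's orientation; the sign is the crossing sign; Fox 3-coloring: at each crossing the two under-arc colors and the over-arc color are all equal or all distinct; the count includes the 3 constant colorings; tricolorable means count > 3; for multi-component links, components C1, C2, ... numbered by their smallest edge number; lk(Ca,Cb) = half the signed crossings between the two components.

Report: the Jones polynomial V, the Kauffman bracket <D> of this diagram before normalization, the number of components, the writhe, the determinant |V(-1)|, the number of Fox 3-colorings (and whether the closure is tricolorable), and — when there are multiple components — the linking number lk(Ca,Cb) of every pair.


V(t) = 1 + t + t^2 + t^3
bracket: A^-6 + A^-2 + A^2 + A^6, w = +2
3 components, writhe +2, over 14 crossings
lk(C1,C2) = 0
linking number lk(C1,C3) = 0
lk(C2,C3): +1
det 0, colorings 9 of 3^14 — tricolorable
observation: |V(-1)| = 0: so tricolorable, since 3 divides 0


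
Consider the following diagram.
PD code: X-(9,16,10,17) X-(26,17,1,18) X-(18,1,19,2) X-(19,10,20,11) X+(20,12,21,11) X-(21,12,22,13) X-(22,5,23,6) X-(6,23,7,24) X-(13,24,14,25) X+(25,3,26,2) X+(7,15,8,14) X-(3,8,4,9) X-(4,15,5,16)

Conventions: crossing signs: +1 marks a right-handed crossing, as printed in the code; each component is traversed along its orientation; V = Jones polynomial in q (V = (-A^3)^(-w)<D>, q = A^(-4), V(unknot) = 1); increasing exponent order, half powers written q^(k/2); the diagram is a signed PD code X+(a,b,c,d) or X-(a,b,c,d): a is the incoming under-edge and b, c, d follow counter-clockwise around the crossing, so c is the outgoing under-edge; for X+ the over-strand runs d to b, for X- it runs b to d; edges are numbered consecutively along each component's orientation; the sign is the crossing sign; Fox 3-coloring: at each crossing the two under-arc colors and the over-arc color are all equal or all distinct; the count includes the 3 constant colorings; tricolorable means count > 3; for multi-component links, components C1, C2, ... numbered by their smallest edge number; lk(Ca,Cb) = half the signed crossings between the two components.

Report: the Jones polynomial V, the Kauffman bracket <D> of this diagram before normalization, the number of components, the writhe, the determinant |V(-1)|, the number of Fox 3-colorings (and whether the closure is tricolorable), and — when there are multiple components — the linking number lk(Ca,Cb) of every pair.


Jones polynomial: V(q) = -q^-9 + q^-8 - 2q^-7 + 3q^-6 - 2q^-5 + 2q^-4 - q^-3 + q^-2
<D> = -A^-13 + A^-9 - 2A^-5 + 2A^-1 - 3A^3 + 2A^7 - A^11 + A^15; writhe -7
components 1, writhe -7 (13 crossings)
3-colorings: 3 of 3^13, det 13 — not tricolorable
note: w = -7 shifts under R1 moves; the (-A^3)^(7) factor cancels that in V


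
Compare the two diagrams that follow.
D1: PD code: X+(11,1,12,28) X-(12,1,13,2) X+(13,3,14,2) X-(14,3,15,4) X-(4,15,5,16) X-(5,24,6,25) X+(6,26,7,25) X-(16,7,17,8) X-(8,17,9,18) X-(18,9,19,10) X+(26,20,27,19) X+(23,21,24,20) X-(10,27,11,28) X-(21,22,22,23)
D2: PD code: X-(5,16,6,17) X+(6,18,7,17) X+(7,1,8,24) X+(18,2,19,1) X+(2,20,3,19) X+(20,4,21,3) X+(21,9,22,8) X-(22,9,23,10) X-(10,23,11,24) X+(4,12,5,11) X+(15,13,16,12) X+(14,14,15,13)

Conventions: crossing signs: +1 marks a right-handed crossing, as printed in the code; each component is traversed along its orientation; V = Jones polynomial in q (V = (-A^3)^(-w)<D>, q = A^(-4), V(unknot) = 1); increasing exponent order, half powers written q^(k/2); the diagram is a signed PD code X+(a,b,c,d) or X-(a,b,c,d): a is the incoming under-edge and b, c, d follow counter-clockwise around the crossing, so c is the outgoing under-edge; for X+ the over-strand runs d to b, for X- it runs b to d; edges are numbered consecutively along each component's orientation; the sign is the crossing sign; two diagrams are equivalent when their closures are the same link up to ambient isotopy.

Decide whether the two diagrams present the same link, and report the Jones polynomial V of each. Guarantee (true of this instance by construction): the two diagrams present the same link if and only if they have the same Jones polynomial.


equivalent: no
D1 (bracket A^-4 + A^4 - A^8 + A^12 - A^16; 14 crossings at w = -4): V = -q^-7 + q^-6 - q^-5 + q^-4 + q^-2
D2 (bracket -A^2 + A^6 + A^14; 12 crossings at w = +6): V = q + q^3 - q^4
key observation: 2 values of V(q) split the 2 diagrams


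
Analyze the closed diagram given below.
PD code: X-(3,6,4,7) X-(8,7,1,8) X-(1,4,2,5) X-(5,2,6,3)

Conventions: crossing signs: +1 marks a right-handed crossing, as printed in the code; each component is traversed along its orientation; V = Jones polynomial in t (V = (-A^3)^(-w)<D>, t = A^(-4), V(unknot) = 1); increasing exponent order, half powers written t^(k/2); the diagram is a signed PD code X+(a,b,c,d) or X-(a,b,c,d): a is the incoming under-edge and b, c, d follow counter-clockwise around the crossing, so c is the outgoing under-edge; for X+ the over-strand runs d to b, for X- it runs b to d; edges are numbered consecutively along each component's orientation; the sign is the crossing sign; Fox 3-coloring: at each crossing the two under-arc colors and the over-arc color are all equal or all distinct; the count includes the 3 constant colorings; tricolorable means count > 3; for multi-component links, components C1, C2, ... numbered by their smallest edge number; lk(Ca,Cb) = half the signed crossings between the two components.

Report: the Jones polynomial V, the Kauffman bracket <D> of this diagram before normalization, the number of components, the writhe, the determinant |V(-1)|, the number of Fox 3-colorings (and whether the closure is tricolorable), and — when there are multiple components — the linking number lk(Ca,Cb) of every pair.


V = -t^-4 + t^-3 + t^-1
<D> = A^-8 + 1 - A^4 (w = -4)
1 component over 4 crossings, w = -4
9 Fox colorings among 3^4, |V(-1)| = 3: tricolorable
why: det 3 = |V(-1)|; divisible by 3, so tricolorable


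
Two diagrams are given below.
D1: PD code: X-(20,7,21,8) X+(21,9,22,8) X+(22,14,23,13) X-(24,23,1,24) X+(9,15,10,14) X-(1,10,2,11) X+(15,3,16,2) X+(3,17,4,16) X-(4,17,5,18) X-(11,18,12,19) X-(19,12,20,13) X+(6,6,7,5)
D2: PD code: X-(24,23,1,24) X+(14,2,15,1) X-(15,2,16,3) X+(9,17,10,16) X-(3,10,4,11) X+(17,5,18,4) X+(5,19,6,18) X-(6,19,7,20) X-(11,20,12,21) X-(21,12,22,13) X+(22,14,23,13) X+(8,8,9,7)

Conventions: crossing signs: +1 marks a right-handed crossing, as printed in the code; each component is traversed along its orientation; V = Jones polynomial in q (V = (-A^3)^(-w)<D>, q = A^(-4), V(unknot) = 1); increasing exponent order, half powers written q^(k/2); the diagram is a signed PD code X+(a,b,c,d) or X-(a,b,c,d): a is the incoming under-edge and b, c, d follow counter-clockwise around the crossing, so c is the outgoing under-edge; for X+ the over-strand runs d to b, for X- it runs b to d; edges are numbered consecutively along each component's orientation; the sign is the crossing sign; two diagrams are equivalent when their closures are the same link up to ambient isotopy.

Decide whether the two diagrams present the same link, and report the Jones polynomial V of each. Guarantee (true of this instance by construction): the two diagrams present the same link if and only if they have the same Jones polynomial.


same link: yes
V(D1) = q^-2 - q^-1 + 1 - q + q^2  [12 crossings, <D> = A^-8 - A^-4 + 1 - A^4 + A^8, w = 0]
V(D2) = q^-2 - q^-1 + 1 - q + q^2  [12 crossings, <D> = A^-8 - A^-4 + 1 - A^4 + A^8, w = 0]
insight: one V(q) for all 2 diagrams — one class (guaranteed)


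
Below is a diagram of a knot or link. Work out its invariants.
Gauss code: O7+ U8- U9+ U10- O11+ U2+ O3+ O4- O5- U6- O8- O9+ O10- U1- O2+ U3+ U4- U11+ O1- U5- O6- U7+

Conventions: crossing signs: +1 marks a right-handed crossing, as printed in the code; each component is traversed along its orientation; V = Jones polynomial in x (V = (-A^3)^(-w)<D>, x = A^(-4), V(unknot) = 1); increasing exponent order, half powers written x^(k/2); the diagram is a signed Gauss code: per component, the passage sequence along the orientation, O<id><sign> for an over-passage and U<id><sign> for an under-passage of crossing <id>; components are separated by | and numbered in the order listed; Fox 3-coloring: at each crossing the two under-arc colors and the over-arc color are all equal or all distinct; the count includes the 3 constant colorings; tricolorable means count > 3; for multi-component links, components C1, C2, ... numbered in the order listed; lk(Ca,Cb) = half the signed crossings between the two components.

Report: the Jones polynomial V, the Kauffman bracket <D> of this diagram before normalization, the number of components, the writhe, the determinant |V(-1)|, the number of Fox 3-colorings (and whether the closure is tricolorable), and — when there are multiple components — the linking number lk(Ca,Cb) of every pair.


V = x^-5 - 2x^-4 + 2x^-3 - 2x^-2 + 2x^-1 - 1 + x
<D> = -A^-7 + A^-3 - 2A + 2A^5 - 2A^9 + 2A^13 - A^17 (w = -1)
1 component over 11 crossings, w = -1
3 Fox colorings among 3^11, |V(-1)| = 11: not tricolorable
why: w = -1 (over 11 crossings) is diagram-only; (-A^3)^(1) removes it from V


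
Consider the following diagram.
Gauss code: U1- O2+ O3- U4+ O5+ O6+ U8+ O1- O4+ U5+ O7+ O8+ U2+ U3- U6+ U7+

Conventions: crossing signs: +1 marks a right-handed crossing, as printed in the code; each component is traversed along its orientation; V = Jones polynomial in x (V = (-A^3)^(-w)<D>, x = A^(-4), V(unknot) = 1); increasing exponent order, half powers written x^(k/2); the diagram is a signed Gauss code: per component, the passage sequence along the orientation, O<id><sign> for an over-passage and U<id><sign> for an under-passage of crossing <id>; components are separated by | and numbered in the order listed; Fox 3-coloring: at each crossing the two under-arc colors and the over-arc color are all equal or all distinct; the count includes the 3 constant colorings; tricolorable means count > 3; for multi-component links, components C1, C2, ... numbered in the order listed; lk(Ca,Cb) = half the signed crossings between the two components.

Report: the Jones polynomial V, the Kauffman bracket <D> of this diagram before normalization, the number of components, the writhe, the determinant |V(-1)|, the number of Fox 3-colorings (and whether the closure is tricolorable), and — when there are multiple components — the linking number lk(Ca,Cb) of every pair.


Jones polynomial: V(x) = x + x^3 - x^4
<D> = -A^-4 + 1 + A^8; writhe +4
components 1, writhe +4 (8 crossings)
3-colorings: 9 of 3^8, det 3 — tricolorable
note: the span of V is 3, forcing >= 3 crossings in any diagram


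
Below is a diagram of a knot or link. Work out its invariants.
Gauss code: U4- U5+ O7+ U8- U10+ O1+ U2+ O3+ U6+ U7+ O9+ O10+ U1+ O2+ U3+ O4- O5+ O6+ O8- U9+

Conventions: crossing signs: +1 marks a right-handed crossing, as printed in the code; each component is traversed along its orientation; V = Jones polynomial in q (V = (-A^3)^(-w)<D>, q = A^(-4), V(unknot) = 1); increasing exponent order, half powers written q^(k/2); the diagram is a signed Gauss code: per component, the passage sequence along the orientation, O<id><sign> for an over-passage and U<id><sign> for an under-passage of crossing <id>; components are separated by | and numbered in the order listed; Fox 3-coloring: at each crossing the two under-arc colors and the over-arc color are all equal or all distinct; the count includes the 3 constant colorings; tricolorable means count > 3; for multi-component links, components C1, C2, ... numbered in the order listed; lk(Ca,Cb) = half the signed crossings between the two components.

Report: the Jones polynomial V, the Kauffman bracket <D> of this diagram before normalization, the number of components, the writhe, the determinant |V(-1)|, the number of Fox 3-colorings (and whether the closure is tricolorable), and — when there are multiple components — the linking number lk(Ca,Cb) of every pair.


V(q) = q^2 - q^3 + 2q^4 - 2q^5 + 3q^6 - 2q^7 + q^8 - q^9
bracket: -A^-18 + A^-14 - 2A^-10 + 3A^-6 - 2A^-2 + 2A^2 - A^6 + A^10, w = +6
1 component, writhe +6, over 10 crossings
det 13, colorings 3 of 3^10 — not tricolorable
observation: V spans 7 powers of q: at least 7 crossings in any diagram


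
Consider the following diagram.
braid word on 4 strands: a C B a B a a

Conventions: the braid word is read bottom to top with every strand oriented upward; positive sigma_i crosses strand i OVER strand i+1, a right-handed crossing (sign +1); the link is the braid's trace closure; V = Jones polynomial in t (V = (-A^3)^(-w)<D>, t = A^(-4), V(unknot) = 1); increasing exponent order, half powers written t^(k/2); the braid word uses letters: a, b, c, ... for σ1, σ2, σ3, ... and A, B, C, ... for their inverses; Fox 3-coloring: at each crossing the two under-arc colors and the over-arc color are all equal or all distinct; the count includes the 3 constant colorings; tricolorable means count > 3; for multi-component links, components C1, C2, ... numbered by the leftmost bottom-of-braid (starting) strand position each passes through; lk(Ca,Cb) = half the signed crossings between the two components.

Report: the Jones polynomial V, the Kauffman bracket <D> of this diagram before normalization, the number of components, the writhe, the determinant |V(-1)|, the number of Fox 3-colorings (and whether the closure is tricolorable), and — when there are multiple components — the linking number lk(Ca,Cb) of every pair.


V(t) = t^-1 - 1 + 2t - 2t^2 + 2t^3 - 2t^4 + t^5
bracket: -A^-17 + 2A^-13 - 2A^-9 + 2A^-5 - 2A^-1 + A^3 - A^7, w = +1
1 component, writhe +1, over 7 crossings
det 11, colorings 3 of 3^7 — not tricolorable
observation: the span of V is 6, forcing >= 6 crossings in any diagram


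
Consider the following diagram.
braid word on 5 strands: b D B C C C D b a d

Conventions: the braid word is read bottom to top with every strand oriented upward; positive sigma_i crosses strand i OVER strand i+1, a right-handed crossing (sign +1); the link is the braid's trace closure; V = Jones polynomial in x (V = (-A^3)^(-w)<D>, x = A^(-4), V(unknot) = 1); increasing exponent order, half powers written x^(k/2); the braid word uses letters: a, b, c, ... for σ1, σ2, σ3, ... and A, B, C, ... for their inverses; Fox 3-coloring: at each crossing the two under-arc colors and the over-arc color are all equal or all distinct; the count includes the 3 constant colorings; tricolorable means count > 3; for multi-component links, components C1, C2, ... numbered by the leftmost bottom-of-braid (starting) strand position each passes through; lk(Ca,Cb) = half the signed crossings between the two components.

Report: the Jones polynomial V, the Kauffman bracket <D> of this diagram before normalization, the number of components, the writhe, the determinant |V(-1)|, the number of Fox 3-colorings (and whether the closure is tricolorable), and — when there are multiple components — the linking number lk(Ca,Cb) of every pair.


V(x) = -x^-4 + x^-3 + x^-1
bracket: A^-2 + A^6 - A^10, w = -2
1 component, writhe -2, over 10 crossings
det 3, colorings 9 of 3^10 — tricolorable
observation: |V(-1)| = 3: so tricolorable, since 3 divides 3


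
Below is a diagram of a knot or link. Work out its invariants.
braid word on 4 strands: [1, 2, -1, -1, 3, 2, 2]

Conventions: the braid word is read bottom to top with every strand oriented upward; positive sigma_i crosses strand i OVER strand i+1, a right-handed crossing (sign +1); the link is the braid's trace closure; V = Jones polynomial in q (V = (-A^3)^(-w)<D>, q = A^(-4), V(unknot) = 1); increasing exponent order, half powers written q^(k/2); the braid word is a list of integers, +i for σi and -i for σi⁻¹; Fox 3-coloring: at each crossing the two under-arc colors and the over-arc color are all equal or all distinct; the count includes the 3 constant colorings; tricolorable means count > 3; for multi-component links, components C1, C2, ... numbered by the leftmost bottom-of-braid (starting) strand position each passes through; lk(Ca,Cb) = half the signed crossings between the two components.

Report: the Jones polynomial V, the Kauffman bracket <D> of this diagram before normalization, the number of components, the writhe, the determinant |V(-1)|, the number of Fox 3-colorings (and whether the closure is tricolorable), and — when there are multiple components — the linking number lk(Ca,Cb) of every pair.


V = 1
<D> = -A^9 (w = +3)
1 component over 7 crossings, w = +3
3 Fox colorings among 3^7, |V(-1)| = 1: not tricolorable
why: w = +3 shifts under R1 moves; the (-A^3)^(-3) factor cancels that in V


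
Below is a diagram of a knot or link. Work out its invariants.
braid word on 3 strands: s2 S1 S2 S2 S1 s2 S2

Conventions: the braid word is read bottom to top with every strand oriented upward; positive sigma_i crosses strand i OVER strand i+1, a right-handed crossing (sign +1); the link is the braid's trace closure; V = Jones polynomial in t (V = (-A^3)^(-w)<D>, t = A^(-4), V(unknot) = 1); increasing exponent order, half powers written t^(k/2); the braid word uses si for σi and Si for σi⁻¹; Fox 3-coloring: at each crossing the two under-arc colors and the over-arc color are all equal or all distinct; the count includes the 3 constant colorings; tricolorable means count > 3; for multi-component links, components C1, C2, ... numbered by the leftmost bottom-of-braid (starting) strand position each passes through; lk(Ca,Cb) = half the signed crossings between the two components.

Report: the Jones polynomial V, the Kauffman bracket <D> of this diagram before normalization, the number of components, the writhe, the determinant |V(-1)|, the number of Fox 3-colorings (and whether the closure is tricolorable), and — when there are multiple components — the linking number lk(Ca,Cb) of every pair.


V(t) = -t^(-9/2) - t^(-5/2) + t^(-3/2) - t^(-1/2)
bracket: A^-7 - A^-3 + A + A^9, w = -3
2 components, writhe -3, over 7 crossings
lk(C1,C2) = -2
det 4, colorings 3 of 3^7 — not tricolorable
observation: the span of V is 4, within the link bound 7 + 2 - 1


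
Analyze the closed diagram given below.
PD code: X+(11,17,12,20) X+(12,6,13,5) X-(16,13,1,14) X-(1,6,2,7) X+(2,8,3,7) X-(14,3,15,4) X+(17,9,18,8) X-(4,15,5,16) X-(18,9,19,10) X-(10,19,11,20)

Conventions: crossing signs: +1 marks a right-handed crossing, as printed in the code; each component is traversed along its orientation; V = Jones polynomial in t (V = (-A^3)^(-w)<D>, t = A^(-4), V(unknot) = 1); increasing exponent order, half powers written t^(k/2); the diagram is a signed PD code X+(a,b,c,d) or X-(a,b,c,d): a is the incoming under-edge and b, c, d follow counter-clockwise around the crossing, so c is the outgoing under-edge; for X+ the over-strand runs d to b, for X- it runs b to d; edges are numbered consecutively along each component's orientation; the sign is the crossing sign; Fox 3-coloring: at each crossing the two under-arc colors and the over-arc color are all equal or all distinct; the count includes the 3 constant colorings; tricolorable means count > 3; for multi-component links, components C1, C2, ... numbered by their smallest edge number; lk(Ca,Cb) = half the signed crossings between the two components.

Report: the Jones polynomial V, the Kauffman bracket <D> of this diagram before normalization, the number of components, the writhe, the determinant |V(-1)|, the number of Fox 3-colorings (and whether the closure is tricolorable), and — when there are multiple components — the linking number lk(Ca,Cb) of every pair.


V(t) = t^(-9/2) - t^(-5/2) - t^(-3/2) - t^(-1/2)
bracket: -A^-4 - 1 - A^4 + A^12, w = -2
2 components, writhe -2, over 10 crossings
lk(C1,C2) = 0
det 0, colorings 27 of 3^10 — tricolorable
observation: w = -2 (over 10 crossings) is diagram-only; (-A^3)^(2) removes it from V


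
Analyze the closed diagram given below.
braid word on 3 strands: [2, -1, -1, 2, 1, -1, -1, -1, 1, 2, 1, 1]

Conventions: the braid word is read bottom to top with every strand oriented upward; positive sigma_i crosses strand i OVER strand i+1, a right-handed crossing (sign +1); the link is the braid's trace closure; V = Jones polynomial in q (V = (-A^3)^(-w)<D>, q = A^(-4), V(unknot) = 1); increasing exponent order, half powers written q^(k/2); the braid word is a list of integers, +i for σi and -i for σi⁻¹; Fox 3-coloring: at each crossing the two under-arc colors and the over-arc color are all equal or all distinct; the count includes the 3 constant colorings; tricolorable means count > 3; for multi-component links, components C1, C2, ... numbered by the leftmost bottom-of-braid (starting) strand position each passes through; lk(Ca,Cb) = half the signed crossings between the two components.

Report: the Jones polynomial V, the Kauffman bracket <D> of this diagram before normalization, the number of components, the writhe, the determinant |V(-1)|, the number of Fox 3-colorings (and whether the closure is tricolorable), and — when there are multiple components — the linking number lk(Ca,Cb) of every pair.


V = -q^-1 + 2 - q + 2q^2 - q^3 + q^4 - q^5
<D> = -A^-14 + A^-10 - A^-6 + 2A^-2 - A^2 + 2A^6 - A^10 (w = +2)
1 component over 12 crossings, w = +2
9 Fox colorings among 3^12, |V(-1)| = 9: tricolorable
why: det 9 = |V(-1)|; divisible by 3, so tricolorable


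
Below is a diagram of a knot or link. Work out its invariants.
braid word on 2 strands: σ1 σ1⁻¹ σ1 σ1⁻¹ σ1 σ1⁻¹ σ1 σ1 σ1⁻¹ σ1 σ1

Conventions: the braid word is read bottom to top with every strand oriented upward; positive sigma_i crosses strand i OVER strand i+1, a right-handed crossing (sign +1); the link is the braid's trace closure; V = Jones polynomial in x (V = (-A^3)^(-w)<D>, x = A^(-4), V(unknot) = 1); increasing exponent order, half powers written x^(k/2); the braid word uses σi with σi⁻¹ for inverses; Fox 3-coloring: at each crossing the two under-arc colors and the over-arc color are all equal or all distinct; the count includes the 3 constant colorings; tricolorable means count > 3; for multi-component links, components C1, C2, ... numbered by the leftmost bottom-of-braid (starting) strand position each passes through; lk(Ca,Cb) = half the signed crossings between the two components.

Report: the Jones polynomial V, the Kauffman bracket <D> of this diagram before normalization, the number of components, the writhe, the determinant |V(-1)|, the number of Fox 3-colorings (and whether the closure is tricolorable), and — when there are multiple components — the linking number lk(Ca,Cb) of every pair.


V(x) = x + x^3 - x^4
bracket: A^-7 - A^-3 - A^5, w = +3
1 component, writhe +3, over 11 crossings
det 3, colorings 9 of 3^11 — tricolorable
observation: one generator, power 3: the (2,3) torus pattern


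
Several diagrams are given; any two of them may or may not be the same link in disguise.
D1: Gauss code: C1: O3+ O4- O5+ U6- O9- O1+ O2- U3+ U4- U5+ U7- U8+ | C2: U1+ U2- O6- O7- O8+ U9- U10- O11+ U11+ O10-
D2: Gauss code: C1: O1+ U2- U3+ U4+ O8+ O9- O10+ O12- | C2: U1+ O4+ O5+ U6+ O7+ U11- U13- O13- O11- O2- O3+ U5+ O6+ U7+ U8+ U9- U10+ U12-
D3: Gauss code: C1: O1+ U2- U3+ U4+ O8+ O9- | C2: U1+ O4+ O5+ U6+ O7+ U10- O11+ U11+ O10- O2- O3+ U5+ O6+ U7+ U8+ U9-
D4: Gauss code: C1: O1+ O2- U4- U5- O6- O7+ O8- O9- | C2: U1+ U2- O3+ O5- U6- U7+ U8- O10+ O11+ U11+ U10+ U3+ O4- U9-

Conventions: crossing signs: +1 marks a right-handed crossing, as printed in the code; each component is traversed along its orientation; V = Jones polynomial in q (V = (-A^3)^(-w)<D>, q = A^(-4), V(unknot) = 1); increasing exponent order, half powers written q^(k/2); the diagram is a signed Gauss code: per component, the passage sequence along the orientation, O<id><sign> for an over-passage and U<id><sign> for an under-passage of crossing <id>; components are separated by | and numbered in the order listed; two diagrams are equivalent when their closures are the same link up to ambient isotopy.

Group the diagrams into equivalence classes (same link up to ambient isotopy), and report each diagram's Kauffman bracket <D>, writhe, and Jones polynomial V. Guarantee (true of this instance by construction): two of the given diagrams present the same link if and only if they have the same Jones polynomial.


grouping into links: {D1} | {D2, D3} | {D4}
V(D1) = -q^(-5/2) - q^(-1/2)  (w -1, c 11, <D> = A^-1 + A^7)
D2 (bracket -A^-17 + A^-13 - A^-9 + 2A^-5 + A^3; 13 crossings at w = +3): V = -q^(3/2) - 2q^(7/2) + q^(9/2) - q^(11/2) + q^(13/2)
D3 (bracket -A^-11 + A^-7 - A^-3 + 2A + A^9; 11 crossings at w = +5): V = -q^(3/2) - 2q^(7/2) + q^(9/2) - q^(11/2) + q^(13/2)
V(D4) = -q^(-9/2) - q^(-5/2) + q^(-3/2) - q^(-1/2)  [11 crossings, <D> = A^-1 - A^3 + A^7 + A^15, w = -1]
why: V(q) takes 3 values over 4 diagrams, fixing the grouping


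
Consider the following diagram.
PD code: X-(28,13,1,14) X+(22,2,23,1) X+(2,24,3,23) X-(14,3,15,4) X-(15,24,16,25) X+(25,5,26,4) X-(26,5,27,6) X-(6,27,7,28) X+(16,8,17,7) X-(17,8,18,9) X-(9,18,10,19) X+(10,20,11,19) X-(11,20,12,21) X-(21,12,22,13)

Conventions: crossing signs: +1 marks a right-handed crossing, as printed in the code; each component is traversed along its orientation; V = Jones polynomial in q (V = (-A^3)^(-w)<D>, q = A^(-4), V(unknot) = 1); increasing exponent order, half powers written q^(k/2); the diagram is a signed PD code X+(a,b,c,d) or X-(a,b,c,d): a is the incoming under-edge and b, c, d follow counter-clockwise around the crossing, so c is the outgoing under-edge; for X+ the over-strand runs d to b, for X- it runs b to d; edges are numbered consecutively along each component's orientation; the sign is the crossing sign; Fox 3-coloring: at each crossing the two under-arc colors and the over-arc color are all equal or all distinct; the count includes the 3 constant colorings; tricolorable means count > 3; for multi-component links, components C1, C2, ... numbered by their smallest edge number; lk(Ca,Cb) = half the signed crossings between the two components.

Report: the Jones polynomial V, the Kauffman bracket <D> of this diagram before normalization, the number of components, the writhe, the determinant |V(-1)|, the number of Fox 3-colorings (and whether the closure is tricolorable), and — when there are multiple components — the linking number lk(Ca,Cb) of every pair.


V = -q^-6 + q^-5 - q^-4 + 2q^-3 - q^-2 + q^-1
<D> = A^-8 - A^-4 + 2 - A^4 + A^8 - A^12 (w = -4)
1 component over 14 crossings, w = -4
3 Fox colorings among 3^14, |V(-1)| = 7: not tricolorable
why: det 7 = |V(-1)|; not divisible by 3, so not tricolorable


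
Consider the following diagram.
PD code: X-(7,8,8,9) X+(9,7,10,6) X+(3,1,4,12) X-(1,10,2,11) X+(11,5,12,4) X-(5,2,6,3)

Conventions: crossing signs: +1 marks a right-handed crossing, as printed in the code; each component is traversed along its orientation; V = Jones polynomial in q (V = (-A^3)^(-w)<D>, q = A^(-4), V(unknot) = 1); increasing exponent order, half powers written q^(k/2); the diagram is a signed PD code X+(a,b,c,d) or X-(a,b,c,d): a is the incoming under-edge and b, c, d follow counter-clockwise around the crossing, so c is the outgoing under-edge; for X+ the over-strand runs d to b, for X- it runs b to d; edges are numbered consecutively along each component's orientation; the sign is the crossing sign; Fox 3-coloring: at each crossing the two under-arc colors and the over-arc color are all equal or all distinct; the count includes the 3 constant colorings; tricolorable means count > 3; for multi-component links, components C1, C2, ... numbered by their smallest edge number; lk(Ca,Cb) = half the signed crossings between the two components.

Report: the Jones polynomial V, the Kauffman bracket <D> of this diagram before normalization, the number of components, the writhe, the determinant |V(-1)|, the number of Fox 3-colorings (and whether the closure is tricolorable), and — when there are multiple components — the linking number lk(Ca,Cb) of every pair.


V(q) = q^-2 - q^-1 + 1 - q + q^2
bracket: A^-8 - A^-4 + 1 - A^4 + A^8, w = 0
1 component, writhe 0, over 6 crossings
det 5, colorings 3 of 3^6 — not tricolorable
observation: V is palindromic (span 4, det 5): q -> 1/q fixes it; necessary, not sufficient, for amphichirality


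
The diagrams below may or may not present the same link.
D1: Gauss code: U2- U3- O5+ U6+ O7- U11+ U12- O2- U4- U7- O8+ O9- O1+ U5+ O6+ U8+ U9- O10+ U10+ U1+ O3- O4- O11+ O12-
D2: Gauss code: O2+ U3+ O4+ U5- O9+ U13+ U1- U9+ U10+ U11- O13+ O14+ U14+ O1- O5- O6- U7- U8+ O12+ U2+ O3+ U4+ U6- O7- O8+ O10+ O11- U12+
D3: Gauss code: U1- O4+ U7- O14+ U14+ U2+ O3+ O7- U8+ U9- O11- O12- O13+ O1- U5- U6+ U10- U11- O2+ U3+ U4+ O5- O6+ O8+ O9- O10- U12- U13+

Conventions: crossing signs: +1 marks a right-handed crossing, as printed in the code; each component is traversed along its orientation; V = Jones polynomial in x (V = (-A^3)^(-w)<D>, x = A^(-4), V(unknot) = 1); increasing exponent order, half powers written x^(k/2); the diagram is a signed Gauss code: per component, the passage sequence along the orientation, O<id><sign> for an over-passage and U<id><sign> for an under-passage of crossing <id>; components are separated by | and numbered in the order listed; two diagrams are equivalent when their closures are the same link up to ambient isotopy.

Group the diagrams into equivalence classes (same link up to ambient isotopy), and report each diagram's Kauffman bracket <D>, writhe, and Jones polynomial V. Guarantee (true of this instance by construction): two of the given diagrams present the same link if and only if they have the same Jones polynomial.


grouping into links: {D1} | {D2} | {D3}
V(D1) = -x^-3 + 2x^-2 - 2x^-1 + 3 - 2x + 2x^2 - x^3  (w 0, c 12, <D> = -A^-12 + 2A^-8 - 2A^-4 + 3 - 2A^4 + 2A^8 - A^12)
D2 (bracket -A^-4 + 1 + A^8; 14 crossings at w = +4): V = x + x^3 - x^4
V(D3) = x^-2 - x^-1 + 1 - x + x^2  [14 crossings, <D> = A^-8 - A^-4 + 1 - A^4 + A^8, w = 0]
why: 3 classes among 3 diagrams; unequal V(x) rules out equality
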